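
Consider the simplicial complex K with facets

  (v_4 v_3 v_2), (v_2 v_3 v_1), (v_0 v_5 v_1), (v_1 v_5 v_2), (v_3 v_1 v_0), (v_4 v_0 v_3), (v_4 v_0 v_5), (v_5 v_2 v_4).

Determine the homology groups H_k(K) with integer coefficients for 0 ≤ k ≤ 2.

We work with the vertex ordering v_0 < v_1 < v_2 < v_3 < v_4 < v_5. The simplices of K, each written with vertices in increasing order, are:

  0-simplices (6): [v_0], [v_1], [v_2], [v_3], [v_4], [v_5]
  1-simplices (12): [v_0,v_1], [v_0,v_3], [v_0,v_4], [v_0,v_5], [v_1,v_2], [v_1,v_3], [v_1,v_5], [v_2,v_3], [v_2,v_4], [v_2,v_5], [v_3,v_4], [v_4,v_5]
  2-simplices (8): [v_0,v_1,v_3], [v_0,v_1,v_5], [v_0,v_3,v_4], [v_0,v_4,v_5], [v_1,v_2,v_3], [v_1,v_2,v_5], [v_2,v_3,v_4], [v_2,v_4,v_5]

so the chain groups are C_0 ≅ Z^6, C_1 ≅ Z^12, C_2 ≅ Z^8.

Boundary ∂_1: C_1 → C_0 is given by ∂[p,q] = [q] − [p].
This gives a 6×12 integer matrix of rank 5; reducing to Smith normal form yields diagonal entries (1,1,1,1,1).

Boundary ∂_2: C_2 → C_1 sends each 2-simplex [p,q,r] to [q,r] − [p,r] + [p,q]. For instance
  ∂[v_2,v_3,v_4] = [v_3,v_4] − [v_2,v_4] + [v_2,v_3],
  ∂[v_0,v_1,v_5] = [v_1,v_5] − [v_0,v_5] + [v_0,v_1].
The resulting 12×8 matrix has rank 7, and its Smith normal form has invariant factors (1,1,1,1,1,1,1).

From H_k ≅ ker(∂_k) / im(∂_{k+1}) we obtain:

  H_0: rank C_0 − rank ∂_1 = 6 − 5 = 1, and the invariant factors of ∂_1 are all 1, so H_0 = Z.
  H_1: rank ker ∂_1 − rank ∂_2 = (12 − 5) − 7 = 0, and the invariant factors of ∂_2 are all 1, so H_1 = 0.
  H_2: rank ker ∂_2 − rank ∂_3 = (8 − 7) − 0 = 1, and there is no ∂_3, so H_2 = Z.

As a check, the Euler characteristic is 6 − 12 + 8 = 2, which agrees with 1 − 0 + 1 = 2.

H_0 ≅ Z,  H_1 = 0,  H_2 ≅ Z.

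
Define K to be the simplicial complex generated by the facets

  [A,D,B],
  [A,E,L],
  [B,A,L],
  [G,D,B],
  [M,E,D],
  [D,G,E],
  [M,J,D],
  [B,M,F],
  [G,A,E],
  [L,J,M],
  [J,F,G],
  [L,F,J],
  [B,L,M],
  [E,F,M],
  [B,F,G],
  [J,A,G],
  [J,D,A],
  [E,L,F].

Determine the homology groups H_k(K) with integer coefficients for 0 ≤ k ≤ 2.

We work with the vertex ordering A < B < D < E < F < G < J < L < M. The simplices of K, each written with vertices in increasing order, are:

  0-simplices (9): A, B, D, E, F, G, J, L, M
  1-simplices (27): AB, AD, AE, AG, AJ, AL, BD, BF, BG, BL, BM, DE, DG, DJ, DM, EF, EG, EL, EM, FG, FJ, FL, FM, GJ, JL, JM, LM
  2-simplices (18): ABD, ABL, ADJ, AEG, AEL, AGJ, BDG, BFG, BFM, BLM, DEG, DEM, DJM, EFL, EFM, FGJ, FJL, JLM

giving chain groups C_0 ≅ Z^9, C_1 ≅ Z^27, C_2 ≅ Z^18.

The boundary map ∂_1: C_1 → C_0 sends each edge [p,q] (with p < q) to q − p. For instance
  ∂AG = G − A.
The resulting 9×27 matrix has rank 8, and its Smith normal form has invariant factors (1,1,1,1,1,1,1,1).

Boundary ∂_2: C_2 → C_1 maps a triangle to the signed sum of its edges. For instance
  ∂DJM = JM − DM + DJ,
  ∂BLM = LM − BM + BL.
The resulting 27×18 matrix has rank 18, and its Smith normal form has invariant factors (1,1,1,1,1,1,1,1,1,1,1,1,1,1,1,1,1,2).

Computing H_k = (kernel of ∂_k) / (image of ∂_{k+1}):

  H_0: rank C_0 − rank ∂_1 = 9 − 8 = 1, and the invariant factors of ∂_1 are all 1, so H_0 ≅ Z.
  H_1: rank ker ∂_1 − rank ∂_2 = (27 − 8) − 18 = 1, and ∂_2 has invariant factor 2 > 1, so H_1 ≅ Z ⊕ Z/2.
  H_2: rank ker ∂_2 − rank ∂_3 = (18 − 18) − 0 = 0, and there is no ∂_3, so H_2 ≅ 0.

H_0 ≅ Z,  H_1 ≅ Z ⊕ Z/2,  H_2 = 0.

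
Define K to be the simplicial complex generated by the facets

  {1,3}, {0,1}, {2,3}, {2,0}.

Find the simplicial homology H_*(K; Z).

Fix the vertex order 0 < 1 < 2 < 3 and write every simplex with vertices in increasing order. Then dim K = 1 and the simplices of K are:

  0-simplices (4): [0], [1], [2], [3]
  1-simplices (4): [0,1], [0,2], [1,3], [2,3]

so the chain groups are C_0 ≅ Z^4, C_1 ≅ Z^4.

The boundary map ∂_1: C_1 → C_0 is given by ∂[p,q] = [q] − [p]. For instance
  ∂[1,3] = [3] − [1].
As a 4×4 matrix over Z this has rank 3, with invariant factors (1,1,1).

Reading off H_k = ker ∂_k / im ∂_{k+1}:

  H_0: rank C_0 − rank ∂_1 = 4 − 3 = 1, and the invariant factors of ∂_1 are all 1, so H_0 ≅ Z.
  H_1: rank ker ∂_1 − rank ∂_2 = (4 − 3) − 0 = 1, and there is no ∂_2, so H_1 ≅ Z.

H_0 ≅ Z,  H_1 ≅ Z.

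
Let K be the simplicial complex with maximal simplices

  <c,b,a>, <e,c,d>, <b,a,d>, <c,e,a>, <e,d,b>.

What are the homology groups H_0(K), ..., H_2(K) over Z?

Fix the vertex order a < b < c < d < e and write every simplex with vertices in increasing order. Then dim K = 2 and the simplices of K are:

  0-simplices (5): a, b, c, d, e
  1-simplices (10): ab, ac, ad, ae, bc, bd, be, cd, ce, de
  2-simplices (5): abc, abd, ace, bde, cde

Hence C_0 ≅ Z^5, C_1 ≅ Z^10, C_2 ≅ Z^5.

Boundary ∂_1: C_1 → C_0 maps an edge to its endpoints' difference, ∂[p,q] = q − p. For instance
  ∂bd = d − b.
This gives a 5×10 integer matrix of rank 4; reducing to Smith normal form yields diagonal entries (1,1,1,1).

Boundary ∂_2: C_2 → C_1 maps a triangle to the signed sum of its edges. For instance
  ∂abc = bc − ac + ab,
  ∂cde = de − ce + cd.
The resulting 10×5 matrix has rank 5, and its Smith normal form has invariant factors (1,1,1,1,1).

Now H_k = ker ∂_k / im ∂_{k+1}, so:

  H_0: rank C_0 − rank ∂_1 = 5 − 4 = 1, and the invariant factors of ∂_1 are all 1, so H_0 ≅ Z.
  H_1: rank ker ∂_1 − rank ∂_2 = (10 − 4) − 5 = 1, and the invariant factors of ∂_2 are all 1, so H_1 ≅ Z.
  H_2: rank ker ∂_2 − rank ∂_3 = (5 − 5) − 0 = 0, and there is no ∂_3, so H_2 ≅ 0.

H_0 ≅ Z,  H_1 ≅ Z,  H_2 = 0.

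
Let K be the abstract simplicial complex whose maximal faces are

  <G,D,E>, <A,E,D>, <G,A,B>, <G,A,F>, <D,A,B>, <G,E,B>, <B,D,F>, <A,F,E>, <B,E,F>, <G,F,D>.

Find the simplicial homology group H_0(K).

Fix the vertex order A < B < D < E < F < G and write every simplex with vertices in increasing order. Then dim K = 2 and the simplices of K are:

  0-simplices (6): A, B, D, E, F, G
  1-simplices (15): AB, AD, AE, AF, AG, BD, BE, BF, BG, DE, DF, DG, EF, EG, FG
  2-simplices (10): ABD, ABG, ADE, AEF, AFG, BDF, BEF, BEG, DEG, DFG

giving chain groups C_0 ≅ Z^6, C_1 ≅ Z^15, C_2 ≅ Z^10.

∂_1: C_1 → C_0 sends each edge [p,q] (with p < q) to q − p.
This gives a 6×15 integer matrix of rank 5; reducing to Smith normal form yields diagonal entries (1,1,1,1,1).

Boundary ∂_2: C_2 → C_1 maps a triangle to the signed sum of its edges. For instance
  ∂DFG = FG − DG + DF,
  ∂AEF = EF − AF + AE.
The resulting 15×10 matrix has rank 10, and its Smith normal form has invariant factors (1,1,1,1,1,1,1,1,1,2).

Now H_k = ker ∂_k / im ∂_{k+1}, so:

  H_0: rank C_0 − rank ∂_1 = 6 − 5 = 1, and the invariant factors of ∂_1 are all 1, so H_0 ≅ Z.

H_0 ≅ Z.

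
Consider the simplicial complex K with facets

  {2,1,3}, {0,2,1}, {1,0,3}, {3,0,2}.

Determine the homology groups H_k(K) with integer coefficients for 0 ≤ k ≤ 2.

Fix the vertex order 0 < 1 < 2 < 3 and write every simplex with vertices in increasing order. Then dim K = 2 and the simplices of K are:

  0-simplices (4): [0], [1], [2], [3]
  1-simplices (6): [0,1], [0,2], [0,3], [1,2], [1,3], [2,3]
  2-simplices (4): [0,1,2], [0,1,3], [0,2,3], [1,2,3]

so the chain groups are C_0 ≅ Z^4, C_1 ≅ Z^6, C_2 ≅ Z^4.

∂_1: C_1 → C_0 maps an edge to its endpoints' difference, ∂[p,q] = q − p. For instance
  ∂[1,3] = [3] − [1].
This gives a 4×6 integer matrix of rank 3; reducing to Smith normal form yields diagonal entries (1,1,1).

The boundary map ∂_2: C_2 → C_1 maps a triangle to the signed sum of its edges. For instance
  ∂[1,2,3] = [2,3] − [1,3] + [1,2],
  ∂[0,1,2] = [1,2] − [0,2] + [0,1].
The resulting 6×4 matrix has rank 3, and its Smith normal form has invariant factors (1,1,1).

Now H_k = ker ∂_k / im ∂_{k+1}, so:

  H_0: rank C_0 − rank ∂_1 = 4 − 3 = 1, and the invariant factors of ∂_1 are all 1, so H_0 ≅ Z.
  H_1: rank ker ∂_1 − rank ∂_2 = (6 − 3) − 3 = 0, and the invariant factors of ∂_2 are all 1, so H_1 ≅ 0.
  H_2: rank ker ∂_2 − rank ∂_3 = (4 − 3) − 0 = 1, and there is no ∂_3, so H_2 ≅ Z.

As a check, the Euler characteristic is 4 − 6 + 4 = 2, which agrees with 1 − 0 + 1 = 2.
(K is a triangulation of the 2-sphere S^2.)

H_0 ≅ Z,  H_1 = 0,  H_2 ≅ Z.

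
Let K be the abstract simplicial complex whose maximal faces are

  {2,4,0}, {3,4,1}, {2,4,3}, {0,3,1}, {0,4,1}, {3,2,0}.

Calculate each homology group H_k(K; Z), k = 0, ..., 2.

Take the total order 0 < 1 < 2 < 3 < 4 on the vertex set. Then K (dimension 2) consists of the simplices:

  0-simplices (5): [0], [1], [2], [3], [4]
  1-simplices (9): [0,1], [0,2], [0,3], [0,4], [1,3], [1,4], [2,3], [2,4], [3,4]
  2-simplices (6): [0,1,3], [0,1,4], [0,2,3], [0,2,4], [1,3,4], [2,3,4]

so the chain groups are C_0 ≅ Z^5, C_1 ≅ Z^9, C_2 ≅ Z^6.

The boundary map ∂_1: C_1 → C_0 is given by ∂[p,q] = [q] − [p]. For instance
  ∂[1,3] = [3] − [1].
The resulting 5×9 matrix has rank 4, and its Smith normal form has invariant factors (1,1,1,1).

Boundary ∂_2: C_2 → C_1 maps a triangle to the signed sum of its edges. For instance
  ∂[0,1,3] = [1,3] − [0,3] + [0,1],
  ∂[0,2,3] = [2,3] − [0,3] + [0,2].
This gives a 9×6 integer matrix of rank 5; reducing to Smith normal form yields diagonal entries (1,1,1,1,1).

From H_k ≅ ker(∂_k) / im(∂_{k+1}) we obtain:

  H_0: rank C_0 − rank ∂_1 = 5 − 4 = 1, and the invariant factors of ∂_1 are all 1, so H_0 ≅ Z.
  H_1: rank ker ∂_1 − rank ∂_2 = (9 − 4) − 5 = 0, and the invariant factors of ∂_2 are all 1, so H_1 ≅ 0.
  H_2: rank ker ∂_2 − rank ∂_3 = (6 − 5) − 0 = 1, and there is no ∂_3, so H_2 ≅ Z.

(K is a triangulation of the 2-sphere S^2.)

H_0 ≅ Z,  H_1 = 0,  H_2 ≅ Z.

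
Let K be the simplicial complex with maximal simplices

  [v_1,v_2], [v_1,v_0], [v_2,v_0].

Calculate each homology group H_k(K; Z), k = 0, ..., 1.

H_0 = Z,  H_1 = Z.

Order the vertices as v_0 < v_1 < v_2. Listing each simplex with vertices in this order, K has dimension 1 with simplices:

  0-simplices (3): [v_0], [v_1], [v_2]
  1-simplices (3): [v_0,v_1], [v_0,v_2], [v_1,v_2]

Hence C_0 ≅ Z^3, C_1 ≅ Z^3.

The boundary map ∂_1: C_1 → C_0 maps an edge to its endpoints' difference, ∂[p,q] = q − p.
This gives a 3×3 integer matrix of rank 2; reducing to Smith normal form yields diagonal entries (1,1).

Computing H_k = (kernel of ∂_k) / (image of ∂_{k+1}):

  H_0: rank C_0 − rank ∂_1 = 3 − 2 = 1, and the invariant factors of ∂_1 are all 1, so H_0 ≅ Z.
  H_1: rank ker ∂_1 − rank ∂_2 = (3 − 2) − 0 = 1, and there is no ∂_2, so H_1 ≅ Z.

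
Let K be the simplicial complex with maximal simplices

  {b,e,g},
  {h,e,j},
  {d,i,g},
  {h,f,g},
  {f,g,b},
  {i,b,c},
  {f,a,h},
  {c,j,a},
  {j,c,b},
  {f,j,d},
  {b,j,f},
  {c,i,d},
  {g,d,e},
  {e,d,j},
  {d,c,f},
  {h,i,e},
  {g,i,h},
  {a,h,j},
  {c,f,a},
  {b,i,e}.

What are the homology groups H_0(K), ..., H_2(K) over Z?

Take the total order a < b < c < d < e < f < g < h < i < j on the vertex set. Then K (dimension 2) consists of the simplices:

  0-simplices (10): a, b, c, d, e, f, g, h, i, j
  1-simplices (30): ac, af, ah, aj, bc, be, bf, bg, bi, bj, cd, cf, ci, cj, de, df, dg, di, dj, eg, eh, ei, ej, fg, fh, fj, gh, gi, hi, hj
  2-simplices (20): acf, acj, afh, ahj, bci, bcj, beg, bei, bfg, bfj, cdf, cdi, deg, dej, dfj, dgi, ehi, ehj, fgh, ghi

giving chain groups C_0 ≅ Z^10, C_1 ≅ Z^30, C_2 ≅ Z^20.

∂_1: C_1 → C_0 maps an edge to its endpoints' difference, ∂[p,q] = q − p.
The 10×30 boundary matrix has rank 9 and Smith normal form diag(1,1,1,1,1,1,1,1,1).

∂_2: C_2 → C_1 maps a triangle to the signed sum of its edges. For instance
  ∂deg = eg − dg + de,
  ∂afh = fh − ah + af.
The resulting 30×20 matrix has rank 20, and its Smith normal form has invariant factors (1,1,1,1,1,1,1,1,1,1,1,1,1,1,1,1,1,1,1,2).

Now H_k = ker ∂_k / im ∂_{k+1}, so:

  H_0: rank C_0 − rank ∂_1 = 10 − 9 = 1, and the invariant factors of ∂_1 are all 1, so H_0 ≅ Z.
  H_1: rank ker ∂_1 − rank ∂_2 = (30 − 9) − 20 = 1, and ∂_2 has invariant factor 2 > 1, so H_1 ≅ Z ⊕ Z/2Z.
  H_2: rank ker ∂_2 − rank ∂_3 = (20 − 20) − 0 = 0, and there is no ∂_3, so H_2 ≅ 0.

(K is a triangulation of the Klein bottle.)

H_0 ≅ Z,  H_1 ≅ Z ⊕ Z/2Z,  H_2 = 0.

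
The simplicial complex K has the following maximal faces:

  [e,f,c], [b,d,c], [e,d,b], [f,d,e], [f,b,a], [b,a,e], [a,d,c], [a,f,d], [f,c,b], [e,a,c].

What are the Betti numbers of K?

b_0 = 1, b_1 = 0, b_2 = 0.

We work with the vertex ordering a < b < c < d < e < f. The simplices of K, each written with vertices in increasing order, are:

  0-simplices (6): a, b, c, d, e, f
  1-simplices (15): ab, ac, ad, ae, af, bc, bd, be, bf, cd, ce, cf, de, df, ef
  2-simplices (10): abe, abf, acd, ace, adf, bcd, bcf, bde, cef, def

Hence C_0 ≅ Z^6, C_1 ≅ Z^15, C_2 ≅ Z^10.

Boundary ∂_1: C_1 → C_0 maps an edge to its endpoints' difference, ∂[p,q] = q − p. For instance
  ∂ad = d − a.
The resulting 6×15 matrix has rank 5, and its Smith normal form has invariant factors (1,1,1,1,1).

∂_2: C_2 → C_1 sends each 2-simplex [p,q,r] to [q,r] − [p,r] + [p,q]. For instance
  ∂bcd = cd − bd + bc,
  ∂cef = ef − cf + ce.
As a 15×10 matrix over Z this has rank 10, with invariant factors (1,1,1,1,1,1,1,1,1,2).

From H_k ≅ ker(∂_k) / im(∂_{k+1}) we obtain:

  H_0: rank C_0 − rank ∂_1 = 6 − 5 = 1, and the invariant factors of ∂_1 are all 1, so H_0 ≅ Z.
  H_1: rank ker ∂_1 − rank ∂_2 = (15 − 5) − 10 = 0, and ∂_2 has invariant factor 2 > 1, so H_1 ≅ Z/2.
  H_2: rank ker ∂_2 − rank ∂_3 = (10 − 10) − 0 = 0, and there is no ∂_3, so H_2 ≅ 0.

Hence the Betti numbers are b_0 = 1, b_1 = 0, b_2 = 0.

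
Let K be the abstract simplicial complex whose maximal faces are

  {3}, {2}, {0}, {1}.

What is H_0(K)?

H_0 ≅ Z^4.

K has 4 vertices.
rank ∂_0 = 0, rank ∂_1 = 0 ⇒ b_0 = 4 − 0 − 0 = 4. So H_0 = Z^4.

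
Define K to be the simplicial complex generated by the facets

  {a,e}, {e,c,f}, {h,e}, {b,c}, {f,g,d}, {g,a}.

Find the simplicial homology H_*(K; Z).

Fix the vertex order a < b < c < d < e < f < g < h and write every simplex with vertices in increasing order. Then dim K = 2 and the simplices of K are:

  0-simplices (8): a, b, c, d, e, f, g, h
  1-simplices (10): ae, ag, bc, ce, cf, df, dg, ef, eh, fg
  2-simplices (2): cef, dfg

giving chain groups C_0 ≅ Z^8, C_1 ≅ Z^10, C_2 ≅ Z^2.

∂_1: C_1 → C_0 is given by ∂[p,q] = [q] − [p]. For instance
  ∂ef = f − e.
The 8×10 boundary matrix has rank 7 and Smith normal form diag(1,1,1,1,1,1,1).

The boundary map ∂_2: C_2 → C_1 sends each 2-simplex [p,q,r] to [q,r] − [p,r] + [p,q]. For instance
  ∂dfg = fg − dg + df,
  ∂cef = ef − cf + ce.
The 10×2 boundary matrix has rank 2 and Smith normal form diag(1,1).

From H_k ≅ ker(∂_k) / im(∂_{k+1}) we obtain:

  H_0: rank C_0 − rank ∂_1 = 8 − 7 = 1, and the invariant factors of ∂_1 are all 1, so H_0 ≅ Z.
  H_1: rank ker ∂_1 − rank ∂_2 = (10 − 7) − 2 = 1, and the invariant factors of ∂_2 are all 1, so H_1 ≅ Z.
  H_2: rank ker ∂_2 − rank ∂_3 = (2 − 2) − 0 = 0, and there is no ∂_3, so H_2 ≅ 0.

H_0 = Z,  H_1 = Z,  H_2 = 0.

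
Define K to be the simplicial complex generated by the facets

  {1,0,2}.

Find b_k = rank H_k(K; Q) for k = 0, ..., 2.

b_0 = 1, b_1 = 0, b_2 = 0.

We work with the vertex ordering 0 < 1 < 2. The simplices of K, each written with vertices in increasing order, are:

  0-simplices (3): [0], [1], [2]
  1-simplices (3): [0,1], [0,2], [1,2]
  2-simplices (1): [0,1,2]

Hence C_0 ≅ Z^3, C_1 ≅ Z^3, C_2 ≅ Z^1.

The boundary map ∂_1: C_1 → C_0 sends each edge [p,q] (with p < q) to q − p. For instance
  ∂[1,2] = [2] − [1].
The resulting 3×3 matrix has rank 2, and its Smith normal form has invariant factors (1,1).

Boundary ∂_2: C_2 → C_1 acts by ∂[p,q,r] = [q,r] − [p,r] + [p,q]. For instance
  ∂[0,1,2] = [1,2] − [0,2] + [0,1].
The resulting 3×1 matrix has rank 1, and its Smith normal form has invariant factors (1).

Reading off H_k = ker ∂_k / im ∂_{k+1}:

  H_0: rank C_0 − rank ∂_1 = 3 − 2 = 1, and the invariant factors of ∂_1 are all 1, so H_0 ≅ Z.
  H_1: rank ker ∂_1 − rank ∂_2 = (3 − 2) − 1 = 0, and the invariant factors of ∂_2 are all 1, so H_1 ≅ 0.
  H_2: rank ker ∂_2 − rank ∂_3 = (1 − 1) − 0 = 0, and there is no ∂_3, so H_2 ≅ 0.

As a check, the Euler characteristic is 3 − 3 + 1 = 1, which agrees with 1 − 0 + 0 = 1.

Hence the Betti numbers are b_0 = 1, b_1 = 0, b_2 = 0.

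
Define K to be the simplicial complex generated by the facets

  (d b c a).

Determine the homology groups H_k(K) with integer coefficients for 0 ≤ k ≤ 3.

Take the total order a < b < c < d on the vertex set. Then K (dimension 3) consists of the simplices:

  0-simplices (4): a, b, c, d
  1-simplices (6): ab, ac, ad, bc, bd, cd
  2-simplices (4): abc, abd, acd, bcd
  3-simplices (1): abcd

giving chain groups C_0 ≅ Z^4, C_1 ≅ Z^6, C_2 ≅ Z^4, C_3 ≅ Z^1.

∂_1: C_1 → C_0 is given by ∂[p,q] = [q] − [p]. For instance
  ∂ad = d − a.
This gives a 4×6 integer matrix of rank 3; reducing to Smith normal form yields diagonal entries (1,1,1).

The boundary map ∂_2: C_2 → C_1 sends each 2-simplex [p,q,r] to [q,r] − [p,r] + [p,q]. For instance
  ∂abd = bd − ad + ab,
  ∂abc = bc − ac + ab.
The 6×4 boundary matrix has rank 3 and Smith normal form diag(1,1,1).

Boundary ∂_3: C_3 → C_2 sends each 3-simplex σ to the alternating sum Σ_i (−1)^i (σ with its i-th vertex removed). For instance
  ∂abcd = bcd − acd + abd − abc.
The resulting 4×1 matrix has rank 1, and its Smith normal form has invariant factors (1).

Now H_k = ker ∂_k / im ∂_{k+1}, so:

  H_0: rank C_0 − rank ∂_1 = 4 − 3 = 1, and the invariant factors of ∂_1 are all 1, so H_0 ≅ Z.
  H_1: rank ker ∂_1 − rank ∂_2 = (6 − 3) − 3 = 0, and the invariant factors of ∂_2 are all 1, so H_1 ≅ 0.
  H_2: rank ker ∂_2 − rank ∂_3 = (4 − 3) − 1 = 0, and the invariant factors of ∂_3 are all 1, so H_2 ≅ 0.
  H_3: rank ker ∂_3 − rank ∂_4 = (1 − 1) − 0 = 0, and there is no ∂_4, so H_3 ≅ 0.

As a check, the Euler characteristic is 4 − 6 + 4 − 1 = 1, which agrees with 1 − 0 + 0 − 0 = 1.
(K is a triangulation of the 3-simplex.)

H_0 ≅ Z,  H_1 = 0,  H_2 = 0,  H_3 = 0.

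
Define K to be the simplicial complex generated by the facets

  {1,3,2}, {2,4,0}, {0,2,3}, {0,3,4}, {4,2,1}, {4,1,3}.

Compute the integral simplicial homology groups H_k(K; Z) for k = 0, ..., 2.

H_0 ≅ Z,  H_1 = 0,  H_2 ≅ Z.

Order the vertices as 0 < 1 < 2 < 3 < 4. Listing each simplex with vertices in this order, K has dimension 2 with simplices:

  0-simplices (5): [0], [1], [2], [3], [4]
  1-simplices (9): [0,2], [0,3], [0,4], [1,2], [1,3], [1,4], [2,3], [2,4], [3,4]
  2-simplices (6): [0,2,3], [0,2,4], [0,3,4], [1,2,3], [1,2,4], [1,3,4]

Hence C_0 ≅ Z^5, C_1 ≅ Z^9, C_2 ≅ Z^6.

∂_1: C_1 → C_0 sends each edge [p,q] (with p < q) to q − p. For instance
  ∂[1,3] = [3] − [1].
The 5×9 boundary matrix has rank 4 and Smith normal form diag(1,1,1,1).

∂_2: C_2 → C_1 sends each 2-simplex [p,q,r] to [q,r] − [p,r] + [p,q]. For instance
  ∂[0,2,3] = [2,3] − [0,3] + [0,2],
  ∂[1,3,4] = [3,4] − [1,4] + [1,3].
This gives a 9×6 integer matrix of rank 5; reducing to Smith normal form yields diagonal entries (1,1,1,1,1).

Computing H_k = (kernel of ∂_k) / (image of ∂_{k+1}):

  H_0: rank C_0 − rank ∂_1 = 5 − 4 = 1, and the invariant factors of ∂_1 are all 1, so H_0 = Z.
  H_1: rank ker ∂_1 − rank ∂_2 = (9 − 4) − 5 = 0, and the invariant factors of ∂_2 are all 1, so H_1 = 0.
  H_2: rank ker ∂_2 − rank ∂_3 = (6 − 5) − 0 = 1, and there is no ∂_3, so H_2 = Z.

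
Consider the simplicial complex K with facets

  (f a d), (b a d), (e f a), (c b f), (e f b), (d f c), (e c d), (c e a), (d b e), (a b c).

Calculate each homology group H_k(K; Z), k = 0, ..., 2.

Fix the vertex order a < b < c < d < e < f and write every simplex with vertices in increasing order. Then dim K = 2 and the simplices of K are:

  0-simplices (6): a, b, c, d, e, f
  1-simplices (15): ab, ac, ad, ae, af, bc, bd, be, bf, cd, ce, cf, de, df, ef
  2-simplices (10): abc, abd, ace, adf, aef, bcf, bde, bef, cde, cdf

giving chain groups C_0 ≅ Z^6, C_1 ≅ Z^15, C_2 ≅ Z^10.

∂_1: C_1 → C_0 sends each edge [p,q] (with p < q) to q − p. For instance
  ∂be = e − b.
The resulting 6×15 matrix has rank 5, and its Smith normal form has invariant factors (1,1,1,1,1).

∂_2: C_2 → C_1 maps a triangle to the signed sum of its edges. For instance
  ∂cdf = df − cf + cd,
  ∂ace = ce − ae + ac.
The 15×10 boundary matrix has rank 10 and Smith normal form diag(1,1,1,1,1,1,1,1,1,2).

Reading off H_k = ker ∂_k / im ∂_{k+1}:

  H_0: rank C_0 − rank ∂_1 = 6 − 5 = 1, and the invariant factors of ∂_1 are all 1, so H_0 = Z.
  H_1: rank ker ∂_1 − rank ∂_2 = (15 − 5) − 10 = 0, and ∂_2 has invariant factor 2 > 1, so H_1 = Z_2.
  H_2: rank ker ∂_2 − rank ∂_3 = (10 − 10) − 0 = 0, and there is no ∂_3, so H_2 = 0.

(K is a triangulation of the real projective plane RP^2.)

H_0 = Z,  H_1 = Z_2,  H_2 = 0.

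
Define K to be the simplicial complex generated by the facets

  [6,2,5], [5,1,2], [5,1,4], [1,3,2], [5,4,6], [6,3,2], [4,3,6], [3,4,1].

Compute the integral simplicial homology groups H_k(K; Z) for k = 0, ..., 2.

We work with the vertex ordering 1 < 2 < 3 < 4 < 5 < 6. The simplices of K, each written with vertices in increasing order, are:

  0-simplices (6): [1], [2], [3], [4], [5], [6]
  1-simplices (12): [1,2], [1,3], [1,4], [1,5], [2,3], [2,5], [2,6], [3,4], [3,6], [4,5], [4,6], [5,6]
  2-simplices (8): [1,2,3], [1,2,5], [1,3,4], [1,4,5], [2,3,6], [2,5,6], [3,4,6], [4,5,6]

giving chain groups C_0 ≅ Z^6, C_1 ≅ Z^12, C_2 ≅ Z^8.

The boundary map ∂_1: C_1 → C_0 sends each edge [p,q] (with p < q) to q − p. For instance
  ∂[1,4] = [4] − [1].
This gives a 6×12 integer matrix of rank 5; reducing to Smith normal form yields diagonal entries (1,1,1,1,1).

Boundary ∂_2: C_2 → C_1 maps a triangle to the signed sum of its edges. For instance
  ∂[3,4,6] = [4,6] − [3,6] + [3,4],
  ∂[2,5,6] = [5,6] − [2,6] + [2,5].
As a 12×8 matrix over Z this has rank 7, with invariant factors (1,1,1,1,1,1,1).

From H_k ≅ ker(∂_k) / im(∂_{k+1}) we obtain:

  H_0: rank C_0 − rank ∂_1 = 6 − 5 = 1, and the invariant factors of ∂_1 are all 1, so H_0 ≅ Z.
  H_1: rank ker ∂_1 − rank ∂_2 = (12 − 5) − 7 = 0, and the invariant factors of ∂_2 are all 1, so H_1 ≅ 0.
  H_2: rank ker ∂_2 − rank ∂_3 = (8 − 7) − 0 = 1, and there is no ∂_3, so H_2 ≅ Z.

(K is a triangulation of the 2-sphere S^2.)

H_0 = Z,  H_1 = 0,  H_2 = Z.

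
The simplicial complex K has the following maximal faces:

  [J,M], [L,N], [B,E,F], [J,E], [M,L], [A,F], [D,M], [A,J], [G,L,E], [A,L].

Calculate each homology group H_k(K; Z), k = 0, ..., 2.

H_0 = Z,  H_1 = Z^3,  H_2 = 0.

We work with the vertex ordering A < B < D < E < F < G < J < L < M < N. The simplices of K, each written with vertices in increasing order, are:

  0-simplices (10): A, B, D, E, F, G, J, L, M, N
  1-simplices (14): AF, AJ, AL, BE, BF, DM, EF, EG, EJ, EL, GL, JM, LM, LN
  2-simplices (2): BEF, EGL

giving chain groups C_0 ≅ Z^10, C_1 ≅ Z^14, C_2 ≅ Z^2.

Boundary ∂_1: C_1 → C_0 sends each edge [p,q] (with p < q) to q − p. For instance
  ∂EG = G − E.
This gives a 10×14 integer matrix of rank 9; reducing to Smith normal form yields diagonal entries (1,1,1,1,1,1,1,1,1).

Boundary ∂_2: C_2 → C_1 acts by ∂[p,q,r] = [q,r] − [p,r] + [p,q]. For instance
  ∂EGL = GL − EL + EG,
  ∂BEF = EF − BF + BE.
The 14×2 boundary matrix has rank 2 and Smith normal form diag(1,1).

Now H_k = ker ∂_k / im ∂_{k+1}, so:

  H_0: rank C_0 − rank ∂_1 = 10 − 9 = 1, and the invariant factors of ∂_1 are all 1, so H_0 ≅ Z.
  H_1: rank ker ∂_1 − rank ∂_2 = (14 − 9) − 2 = 3, and the invariant factors of ∂_2 are all 1, so H_1 ≅ Z^3.
  H_2: rank ker ∂_2 − rank ∂_3 = (2 − 2) − 0 = 0, and there is no ∂_3, so H_2 ≅ 0.

As a check, the Euler characteristic is 10 − 14 + 2 = -2, which agrees with 1 − 3 + 0 = -2.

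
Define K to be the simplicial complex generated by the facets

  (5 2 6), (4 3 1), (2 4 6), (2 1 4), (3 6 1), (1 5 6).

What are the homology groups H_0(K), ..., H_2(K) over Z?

H_0 ≅ Z,  H_1 ≅ Z,  H_2 = 0.

Order the vertices as 1 < 2 < 3 < 4 < 5 < 6. Listing each simplex with vertices in this order, K has dimension 2 with simplices:

  0-simplices (6): [1], [2], [3], [4], [5], [6]
  1-simplices (12): [1,2], [1,3], [1,4], [1,5], [1,6], [2,4], [2,5], [2,6], [3,4], [3,6], [4,6], [5,6]
  2-simplices (6): [1,2,4], [1,3,4], [1,3,6], [1,5,6], [2,4,6], [2,5,6]

giving chain groups C_0 ≅ Z^6, C_1 ≅ Z^12, C_2 ≅ Z^6.

The boundary map ∂_1: C_1 → C_0 maps an edge to its endpoints' difference, ∂[p,q] = q − p.
This gives a 6×12 integer matrix of rank 5; reducing to Smith normal form yields diagonal entries (1,1,1,1,1).

Boundary ∂_2: C_2 → C_1 maps a triangle to the signed sum of its edges. For instance
  ∂[1,3,6] = [3,6] − [1,6] + [1,3],
  ∂[1,2,4] = [2,4] − [1,4] + [1,2].
The resulting 12×6 matrix has rank 6, and its Smith normal form has invariant factors (1,1,1,1,1,1).

Now H_k = ker ∂_k / im ∂_{k+1}, so:

  H_0: rank C_0 − rank ∂_1 = 6 − 5 = 1, and the invariant factors of ∂_1 are all 1, so H_0 ≅ Z.
  H_1: rank ker ∂_1 − rank ∂_2 = (12 − 5) − 6 = 1, and the invariant factors of ∂_2 are all 1, so H_1 ≅ Z.
  H_2: rank ker ∂_2 − rank ∂_3 = (6 − 6) − 0 = 0, and there is no ∂_3, so H_2 ≅ 0.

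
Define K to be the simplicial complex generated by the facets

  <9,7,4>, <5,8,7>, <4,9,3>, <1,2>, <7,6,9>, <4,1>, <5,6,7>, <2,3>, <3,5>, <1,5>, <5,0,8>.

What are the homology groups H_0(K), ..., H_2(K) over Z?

H_0 = Z,  H_1 = Z^3,  H_2 = 0.

We work with the vertex ordering 0 < 1 < 2 < 3 < 4 < 5 < 6 < 7 < 8 < 9. The simplices of K, each written with vertices in increasing order, are:

  0-simplices (10): [0], [1], [2], [3], [4], [5], [6], [7], [8], [9]
  1-simplices (18): [0,5], [0,8], [1,2], [1,4], [1,5], [2,3], [3,4], [3,5], [3,9], [4,7], [4,9], [5,6], [5,7], [5,8], [6,7], [6,9], [7,8], [7,9]
  2-simplices (6): [0,5,8], [3,4,9], [4,7,9], [5,6,7], [5,7,8], [6,7,9]

Hence C_0 ≅ Z^10, C_1 ≅ Z^18, C_2 ≅ Z^6.

The boundary map ∂_1: C_1 → C_0 sends each edge [p,q] (with p < q) to q − p.
The 10×18 boundary matrix has rank 9 and Smith normal form diag(1,1,1,1,1,1,1,1,1).

∂_2: C_2 → C_1 maps a triangle to the signed sum of its edges. For instance
  ∂[5,6,7] = [6,7] − [5,7] + [5,6],
  ∂[0,5,8] = [5,8] − [0,8] + [0,5].
The 18×6 boundary matrix has rank 6 and Smith normal form diag(1,1,1,1,1,1).

Computing H_k = (kernel of ∂_k) / (image of ∂_{k+1}):

  H_0: rank C_0 − rank ∂_1 = 10 − 9 = 1, and the invariant factors of ∂_1 are all 1, so H_0 = Z.
  H_1: rank ker ∂_1 − rank ∂_2 = (18 − 9) − 6 = 3, and the invariant factors of ∂_2 are all 1, so H_1 = Z^3.
  H_2: rank ker ∂_2 − rank ∂_3 = (6 − 6) − 0 = 0, and there is no ∂_3, so H_2 = 0.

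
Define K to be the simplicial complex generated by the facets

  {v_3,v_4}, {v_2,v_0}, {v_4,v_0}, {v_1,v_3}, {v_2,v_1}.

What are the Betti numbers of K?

b_0 = 1, b_1 = 1.

Fix the vertex order v_0 < v_1 < v_2 < v_3 < v_4 and write every simplex with vertices in increasing order. Then dim K = 1 and the simplices of K are:

  0-simplices (5): [v_0], [v_1], [v_2], [v_3], [v_4]
  1-simplices (5): [v_0,v_2], [v_0,v_4], [v_1,v_2], [v_1,v_3], [v_3,v_4]

giving chain groups C_0 ≅ Z^5, C_1 ≅ Z^5.

∂_1: C_1 → C_0 maps an edge to its endpoints' difference, ∂[p,q] = q − p. For instance
  ∂[v_3,v_4] = [v_4] − [v_3].
This gives a 5×5 integer matrix of rank 4; reducing to Smith normal form yields diagonal entries (1,1,1,1).

From H_k ≅ ker(∂_k) / im(∂_{k+1}) we obtain:

  H_0: rank C_0 − rank ∂_1 = 5 − 4 = 1, and the invariant factors of ∂_1 are all 1, so H_0 ≅ Z.
  H_1: rank ker ∂_1 − rank ∂_2 = (5 − 4) − 0 = 1, and there is no ∂_2, so H_1 ≅ Z.

Hence the Betti numbers are b_0 = 1, b_1 = 1.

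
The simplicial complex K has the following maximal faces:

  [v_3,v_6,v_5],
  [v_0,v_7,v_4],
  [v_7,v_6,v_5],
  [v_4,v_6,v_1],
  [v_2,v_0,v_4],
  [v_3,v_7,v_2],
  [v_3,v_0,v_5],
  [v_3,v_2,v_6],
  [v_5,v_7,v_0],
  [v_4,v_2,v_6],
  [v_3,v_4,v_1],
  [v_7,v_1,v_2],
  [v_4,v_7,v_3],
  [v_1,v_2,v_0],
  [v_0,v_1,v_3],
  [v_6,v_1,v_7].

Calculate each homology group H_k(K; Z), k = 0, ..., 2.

H_0 ≅ Z,  H_1 ≅ Z^2,  H_2 ≅ Z.

Fix the vertex order v_0 < v_1 < v_2 < v_3 < v_4 < v_5 < v_6 < v_7 and write every simplex with vertices in increasing order. Then dim K = 2 and the simplices of K are:

  0-simplices (8): [v_0], [v_1], [v_2], [v_3], [v_4], [v_5], [v_6], [v_7]
  1-simplices (24): (24 of them)
  2-simplices (16): (16 of them)

so the chain groups are C_0 ≅ Z^8, C_1 ≅ Z^24, C_2 ≅ Z^16.

∂_1: C_1 → C_0 maps an edge to its endpoints' difference, ∂[p,q] = q − p. For instance
  ∂[v_3,v_5] = [v_5] − [v_3].
The 8×24 boundary matrix has rank 7 and Smith normal form diag(1,1,1,1,1,1,1).

Boundary ∂_2: C_2 → C_1 sends each 2-simplex [p,q,r] to [q,r] − [p,r] + [p,q]. For instance
  ∂[v_1,v_4,v_6] = [v_4,v_6] − [v_1,v_6] + [v_1,v_4],
  ∂[v_3,v_4,v_7] = [v_4,v_7] − [v_3,v_7] + [v_3,v_4].
The resulting 24×16 matrix has rank 15, and its Smith normal form has invariant factors (1,1,1,1,1,1,1,1,1,1,1,1,1,1,1).

Now H_k = ker ∂_k / im ∂_{k+1}, so:

  H_0: rank C_0 − rank ∂_1 = 8 − 7 = 1, and the invariant factors of ∂_1 are all 1, so H_0 = Z.
  H_1: rank ker ∂_1 − rank ∂_2 = (24 − 7) − 15 = 2, and the invariant factors of ∂_2 are all 1, so H_1 = Z^2.
  H_2: rank ker ∂_2 − rank ∂_3 = (16 − 15) − 0 = 1, and there is no ∂_3, so H_2 = Z.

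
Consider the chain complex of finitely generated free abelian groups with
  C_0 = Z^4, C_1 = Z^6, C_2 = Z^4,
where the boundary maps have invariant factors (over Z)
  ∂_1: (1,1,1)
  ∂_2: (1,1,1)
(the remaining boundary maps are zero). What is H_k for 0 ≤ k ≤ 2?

H_0: b_0 = 4 − 0 − 3 = 1; torsion from ∂_1 factors > 1: none. So H_0 ≅ Z.
H_1: b_1 = 6 − 3 − 3 = 0; torsion from ∂_2 factors > 1: none. So H_1 ≅ 0.
H_2: b_2 = 4 − 3 − 0 = 1; torsion from ∂_3 factors > 1: none. So H_2 ≅ Z.

H_0 ≅ Z,  H_1 = 0,  H_2 ≅ Z.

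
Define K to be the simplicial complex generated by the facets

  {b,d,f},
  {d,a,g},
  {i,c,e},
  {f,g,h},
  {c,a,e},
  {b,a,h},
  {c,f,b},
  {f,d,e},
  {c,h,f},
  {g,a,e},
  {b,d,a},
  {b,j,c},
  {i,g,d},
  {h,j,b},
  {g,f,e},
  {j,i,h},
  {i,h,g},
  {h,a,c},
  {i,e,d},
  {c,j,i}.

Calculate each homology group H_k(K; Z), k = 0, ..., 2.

H_0 = Z,  H_1 = Z ⊕ Z/2,  H_2 = 0.

We work with the vertex ordering a < b < c < d < e < f < g < h < i < j. The simplices of K, each written with vertices in increasing order, are:

  0-simplices (10): a, b, c, d, e, f, g, h, i, j
  1-simplices (30): ab, ac, ad, ae, ag, ah, bc, bd, bf, bh, bj, ce, cf, ch, ci, cj, de, df, dg, di, ef, eg, ei, fg, fh, gh, gi, hi, hj, ij
  2-simplices (20): abd, abh, ace, ach, adg, aeg, bcf, bcj, bdf, bhj, cei, cfh, cij, def, dei, dgi, efg, fgh, ghi, hij

Hence C_0 ≅ Z^10, C_1 ≅ Z^30, C_2 ≅ Z^20.

Boundary ∂_1: C_1 → C_0 sends each edge [p,q] (with p < q) to q − p. For instance
  ∂ad = d − a.
As a 10×30 matrix over Z this has rank 9, with invariant factors (1,1,1,1,1,1,1,1,1).

The boundary map ∂_2: C_2 → C_1 maps a triangle to the signed sum of its edges. For instance
  ∂bhj = hj − bj + bh,
  ∂cfh = fh − ch + cf.
This gives a 30×20 integer matrix of rank 20; reducing to Smith normal form yields diagonal entries (1,1,1,1,1,1,1,1,1,1,1,1,1,1,1,1,1,1,1,2).

Reading off H_k = ker ∂_k / im ∂_{k+1}:

  H_0: rank C_0 − rank ∂_1 = 10 − 9 = 1, and the invariant factors of ∂_1 are all 1, so H_0 = Z.
  H_1: rank ker ∂_1 − rank ∂_2 = (30 − 9) − 20 = 1, and ∂_2 has invariant factor 2 > 1, so H_1 = Z ⊕ Z/2.
  H_2: rank ker ∂_2 − rank ∂_3 = (20 − 20) − 0 = 0, and there is no ∂_3, so H_2 = 0.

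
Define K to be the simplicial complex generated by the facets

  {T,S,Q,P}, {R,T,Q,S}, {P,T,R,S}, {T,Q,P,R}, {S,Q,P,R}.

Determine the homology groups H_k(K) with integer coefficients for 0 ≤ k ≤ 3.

H_0 = Z,  H_1 = 0,  H_2 = 0,  H_3 = Z.

We work with the vertex ordering P < Q < R < S < T. The simplices of K, each written with vertices in increasing order, are:

  0-simplices (5): P, Q, R, S, T
  1-simplices (10): PQ, PR, PS, PT, QR, QS, QT, RS, RT, ST
  2-simplices (10): PQR, PQS, PQT, PRS, PRT, PST, QRS, QRT, QST, RST
  3-simplices (5): PQRS, PQRT, PQST, PRST, QRST

Hence C_0 ≅ Z^5, C_1 ≅ Z^10, C_2 ≅ Z^10, C_3 ≅ Z^5.

∂_1: C_1 → C_0 is given by ∂[p,q] = [q] − [p].
The resulting 5×10 matrix has rank 4, and its Smith normal form has invariant factors (1,1,1,1).

Boundary ∂_2: C_2 → C_1 maps a triangle to the signed sum of its edges. For instance
  ∂QRT = RT − QT + QR,
  ∂QRS = RS − QS + QR.
This gives a 10×10 integer matrix of rank 6; reducing to Smith normal form yields diagonal entries (1,1,1,1,1,1).

The boundary map ∂_3: C_3 → C_2 sends each 3-simplex σ to the alternating sum Σ_i (−1)^i (σ with its i-th vertex removed). For instance
  ∂PQRS = QRS − PRS + PQS − PQR,
  ∂PQRT = QRT − PRT + PQT − PQR.
The 10×5 boundary matrix has rank 4 and Smith normal form diag(1,1,1,1).

Now H_k = ker ∂_k / im ∂_{k+1}, so:

  H_0: rank C_0 − rank ∂_1 = 5 − 4 = 1, and the invariant factors of ∂_1 are all 1, so H_0 = Z.
  H_1: rank ker ∂_1 − rank ∂_2 = (10 − 4) − 6 = 0, and the invariant factors of ∂_2 are all 1, so H_1 = 0.
  H_2: rank ker ∂_2 − rank ∂_3 = (10 − 6) − 4 = 0, and the invariant factors of ∂_3 are all 1, so H_2 = 0.
  H_3: rank ker ∂_3 − rank ∂_4 = (5 − 4) − 0 = 1, and there is no ∂_4, so H_3 = Z.

As a check, the Euler characteristic is 5 − 10 + 10 − 5 = 0, which agrees with 1 − 0 + 0 − 1 = 0.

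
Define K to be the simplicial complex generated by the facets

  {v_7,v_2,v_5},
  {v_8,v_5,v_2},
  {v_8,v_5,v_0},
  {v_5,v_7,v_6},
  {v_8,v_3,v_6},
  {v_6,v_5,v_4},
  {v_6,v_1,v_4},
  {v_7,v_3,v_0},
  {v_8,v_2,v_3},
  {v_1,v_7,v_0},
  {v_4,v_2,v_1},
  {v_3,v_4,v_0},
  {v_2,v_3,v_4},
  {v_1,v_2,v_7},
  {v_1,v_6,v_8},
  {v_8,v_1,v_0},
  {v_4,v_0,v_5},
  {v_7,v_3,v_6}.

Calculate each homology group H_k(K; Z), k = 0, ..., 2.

Take the total order v_0 < v_1 < v_2 < v_3 < v_4 < v_5 < v_6 < v_7 < v_8 on the vertex set. Then K (dimension 2) consists of the simplices:

  0-simplices (9): [v_0], [v_1], [v_2], [v_3], [v_4], [v_5], [v_6], [v_7], [v_8]
  1-simplices (27): (27 of them)
  2-simplices (18): (18 of them)

Hence C_0 ≅ Z^9, C_1 ≅ Z^27, C_2 ≅ Z^18.

∂_1: C_1 → C_0 maps an edge to its endpoints' difference, ∂[p,q] = q − p. For instance
  ∂[v_3,v_4] = [v_4] − [v_3].
The resulting 9×27 matrix has rank 8, and its Smith normal form has invariant factors (1,1,1,1,1,1,1,1).

Boundary ∂_2: C_2 → C_1 acts by ∂[p,q,r] = [q,r] − [p,r] + [p,q]. For instance
  ∂[v_4,v_5,v_6] = [v_5,v_6] − [v_4,v_6] + [v_4,v_5],
  ∂[v_2,v_5,v_8] = [v_5,v_8] − [v_2,v_8] + [v_2,v_5].
The 27×18 boundary matrix has rank 17 and Smith normal form diag(1,1,1,1,1,1,1,1,1,1,1,1,1,1,1,1,1).

Reading off H_k = ker ∂_k / im ∂_{k+1}:

  H_0: rank C_0 − rank ∂_1 = 9 − 8 = 1, and the invariant factors of ∂_1 are all 1, so H_0 = Z.
  H_1: rank ker ∂_1 − rank ∂_2 = (27 − 8) − 17 = 2, and the invariant factors of ∂_2 are all 1, so H_1 = Z^2.
  H_2: rank ker ∂_2 − rank ∂_3 = (18 − 17) − 0 = 1, and there is no ∂_3, so H_2 = Z.

As a check, the Euler characteristic is 9 − 27 + 18 = 0, which agrees with 1 − 2 + 1 = 0.
(K is a triangulation of the torus T^2.)

H_0 ≅ Z,  H_1 ≅ Z^2,  H_2 ≅ Z.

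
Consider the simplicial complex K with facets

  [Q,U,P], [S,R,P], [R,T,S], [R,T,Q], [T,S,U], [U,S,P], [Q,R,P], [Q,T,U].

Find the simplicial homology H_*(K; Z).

H_0 = Z,  H_1 = 0,  H_2 = Z.

We work with the vertex ordering P < Q < R < S < T < U. The simplices of K, each written with vertices in increasing order, are:

  0-simplices (6): P, Q, R, S, T, U
  1-simplices (12): PQ, PR, PS, PU, QR, QT, QU, RS, RT, ST, SU, TU
  2-simplices (8): PQR, PQU, PRS, PSU, QRT, QTU, RST, STU

giving chain groups C_0 ≅ Z^6, C_1 ≅ Z^12, C_2 ≅ Z^8.

Boundary ∂_1: C_1 → C_0 sends each edge [p,q] (with p < q) to q − p.
The resulting 6×12 matrix has rank 5, and its Smith normal form has invariant factors (1,1,1,1,1).

The boundary map ∂_2: C_2 → C_1 maps a triangle to the signed sum of its edges. For instance
  ∂STU = TU − SU + ST,
  ∂PQU = QU − PU + PQ.
As a 12×8 matrix over Z this has rank 7, with invariant factors (1,1,1,1,1,1,1).

Now H_k = ker ∂_k / im ∂_{k+1}, so:

  H_0: rank C_0 − rank ∂_1 = 6 − 5 = 1, and the invariant factors of ∂_1 are all 1, so H_0 = Z.
  H_1: rank ker ∂_1 − rank ∂_2 = (12 − 5) − 7 = 0, and the invariant factors of ∂_2 are all 1, so H_1 = 0.
  H_2: rank ker ∂_2 − rank ∂_3 = (8 − 7) − 0 = 1, and there is no ∂_3, so H_2 = Z.

As a check, the Euler characteristic is 6 − 12 + 8 = 2, which agrees with 1 − 0 + 1 = 2.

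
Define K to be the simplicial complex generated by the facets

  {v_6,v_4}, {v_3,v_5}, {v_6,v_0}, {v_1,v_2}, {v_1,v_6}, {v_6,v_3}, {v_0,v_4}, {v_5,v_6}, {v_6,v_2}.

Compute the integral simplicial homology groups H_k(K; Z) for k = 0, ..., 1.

Order the vertices as v_0 < v_1 < v_2 < v_3 < v_4 < v_5 < v_6. Listing each simplex with vertices in this order, K has dimension 1 with simplices:

  0-simplices (7): [v_0], [v_1], [v_2], [v_3], [v_4], [v_5], [v_6]
  1-simplices (9): [v_0,v_4], [v_0,v_6], [v_1,v_2], [v_1,v_6], [v_2,v_6], [v_3,v_5], [v_3,v_6], [v_4,v_6], [v_5,v_6]

so the chain groups are C_0 ≅ Z^7, C_1 ≅ Z^9.

Boundary ∂_1: C_1 → C_0 is given by ∂[p,q] = [q] − [p]. For instance
  ∂[v_1,v_6] = [v_6] − [v_1].
The resulting 7×9 matrix has rank 6, and its Smith normal form has invariant factors (1,1,1,1,1,1).

From H_k ≅ ker(∂_k) / im(∂_{k+1}) we obtain:

  H_0: rank C_0 − rank ∂_1 = 7 − 6 = 1, and the invariant factors of ∂_1 are all 1, so H_0 = Z.
  H_1: rank ker ∂_1 − rank ∂_2 = (9 − 6) − 0 = 3, and there is no ∂_2, so H_1 = Z^3.

H_0 ≅ Z,  H_1 ≅ Z^3.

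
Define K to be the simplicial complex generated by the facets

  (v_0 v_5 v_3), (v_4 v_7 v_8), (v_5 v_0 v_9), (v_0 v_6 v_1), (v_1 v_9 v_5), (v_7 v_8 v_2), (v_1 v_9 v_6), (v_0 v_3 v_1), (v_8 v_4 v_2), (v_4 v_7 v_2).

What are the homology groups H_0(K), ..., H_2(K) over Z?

H_0 = Z^2,  H_1 = Z,  H_2 = Z.

K has 10 vertices, 18 edges, 10 triangles.
rank ∂_0 = 0, rank ∂_1 = 8 ⇒ b_0 = 10 − 0 − 8 = 2; all invariant factors of ∂_1 are 1 so no torsion. So H_0 = Z^2.
rank ∂_1 = 8, rank ∂_2 = 9 ⇒ b_1 = 18 − 8 − 9 = 1; all invariant factors of ∂_2 are 1 so no torsion. So H_1 = Z.
rank ∂_2 = 9, rank ∂_3 = 0 ⇒ b_2 = 10 − 9 − 0 = 1. So H_2 = Z.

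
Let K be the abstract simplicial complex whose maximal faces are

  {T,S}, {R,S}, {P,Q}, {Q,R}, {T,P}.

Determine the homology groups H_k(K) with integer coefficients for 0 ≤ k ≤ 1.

We work with the vertex ordering P < Q < R < S < T. The simplices of K, each written with vertices in increasing order, are:

  0-simplices (5): P, Q, R, S, T
  1-simplices (5): PQ, PT, QR, RS, ST

so the chain groups are C_0 ≅ Z^5, C_1 ≅ Z^5.

Boundary ∂_1: C_1 → C_0 sends each edge [p,q] (with p < q) to q − p. For instance
  ∂RS = S − R.
This gives a 5×5 integer matrix of rank 4; reducing to Smith normal form yields diagonal entries (1,1,1,1).

From H_k ≅ ker(∂_k) / im(∂_{k+1}) we obtain:

  H_0: rank C_0 − rank ∂_1 = 5 − 4 = 1, and the invariant factors of ∂_1 are all 1, so H_0 ≅ Z.
  H_1: rank ker ∂_1 − rank ∂_2 = (5 − 4) − 0 = 1, and there is no ∂_2, so H_1 ≅ Z.

As a check, the Euler characteristic is 5 − 5 = 0, which agrees with 1 − 1 = 0.
(K is a triangulation of the circle S^1.)

H_0 = Z,  H_1 = Z.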